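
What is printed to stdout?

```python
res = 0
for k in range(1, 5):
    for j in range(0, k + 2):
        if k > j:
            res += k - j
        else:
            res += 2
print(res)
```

36

k=1,j=0: 1>0, res = 0+1 = 1
k=1,j=1: not 1>1, res = 1+2 = 3
k=1,j=2: not 1>2, res = 3+2 = 5
k=2,j=0: 2>0, res = 5+2 = 7
k=2,j=1: 2>1, res = 7+1 = 8
k=2,j=2: not 2>2, res = 8+2 = 10
k=2,j=3: not 2>3, res = 10+2 = 12
k=3,j=0: 3>0, res = 12+3 = 15
k=3,j=1: 3>1, res = 15+2 = 17
k=3,j=2: 3>2, res = 17+1 = 18
k=3,j=3: not 3>3, res = 18+2 = 20
k=3,j=4: not 3>4, res = 20+2 = 22
k=4,j=0: 4>0, res = 22+4 = 26
k=4,j=1: 4>1, res = 26+3 = 29
k=4,j=2: 4>2, res = 29+2 = 31
k=4,j=3: 4>3, res = 31+1 = 32
k=4,j=4: not 4>4, res = 32+2 = 34
k=4,j=5: not 4>5, res = 34+2 = 36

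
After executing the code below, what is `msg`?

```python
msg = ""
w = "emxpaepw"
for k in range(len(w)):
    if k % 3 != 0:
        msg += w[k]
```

'mxaew'

k=0: skip
k=1: add 'm' → 'm'
k=2: add 'x' → 'mx'
k=3: skip
k=4: add 'a' → 'mxa'
k=5: add 'e' → 'mxae'
k=6: skip
k=7: add 'w' → 'mxaew'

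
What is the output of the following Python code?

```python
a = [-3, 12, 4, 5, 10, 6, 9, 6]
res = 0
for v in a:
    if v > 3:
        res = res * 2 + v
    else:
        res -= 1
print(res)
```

v=-3: not >3, res = 0-1 = -1
v=12: >3, res = (-1)*2+12 = 10
v=4: >3, res = 10*2+4 = 24
v=5: >3, res = 24*2+5 = 53
v=10: >3, res = 53*2+10 = 116
v=6: >3, res = 116*2+6 = 238
v=9: >3, res = 238*2+9 = 485
v=6: >3, res = 485*2+6 = 976

976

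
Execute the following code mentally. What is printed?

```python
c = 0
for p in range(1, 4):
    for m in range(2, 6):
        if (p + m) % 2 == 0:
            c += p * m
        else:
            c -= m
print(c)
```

p=1,m=2: odd sum, c = 0-2 = -2
p=1,m=3: even sum, c = (-2)+3 = 1
p=1,m=4: odd sum, c = 1-4 = -3
p=1,m=5: even sum, c = (-3)+5 = 2
p=2,m=2: even sum, c = 2+4 = 6
p=2,m=3: odd sum, c = 6-3 = 3
p=2,m=4: even sum, c = 3+8 = 11
p=2,m=5: odd sum, c = 11-5 = 6
p=3,m=2: odd sum, c = 6-2 = 4
p=3,m=3: even sum, c = 4+9 = 13
p=3,m=4: odd sum, c = 13-4 = 9
p=3,m=5: even sum, c = 9+15 = 24

24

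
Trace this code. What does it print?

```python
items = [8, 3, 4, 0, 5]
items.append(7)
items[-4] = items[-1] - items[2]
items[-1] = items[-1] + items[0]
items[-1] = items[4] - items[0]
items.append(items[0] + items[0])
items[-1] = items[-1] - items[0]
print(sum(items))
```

24

append 7 → [8, 3, 4, 0, 5, 7]
items[-4] = items[-1]-items[2] = 7-4 = 3 → [8, 3, 3, 0, 5, 7]
items[-1] = items[-1]+items[0] = 7+8 = 15 → [8, 3, 3, 0, 5, 15]
items[-1] = items[4]-items[0] = 5-8 = -3 → [8, 3, 3, 0, 5, -3]
append items[0]+items[0] = 8+8 = 16 → [8, 3, 3, 0, 5, -3, 16]
items[-1] = items[-1]-items[0] = 16-8 = 8 → [8, 3, 3, 0, 5, -3, 8]
sum = 24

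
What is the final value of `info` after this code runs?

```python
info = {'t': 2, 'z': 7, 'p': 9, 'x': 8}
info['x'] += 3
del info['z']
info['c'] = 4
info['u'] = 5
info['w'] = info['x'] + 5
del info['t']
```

info['x'] = 8+3 = 11 → {'t': 2, 'z': 7, 'p': 9, 'x': 11}
del 'z' → {'t': 2, 'p': 9, 'x': 11}
info['c'] = 4 → {'t': 2, 'p': 9, 'x': 11, 'c': 4}
info['u'] = 5 → {'t': 2, 'p': 9, 'x': 11, 'c': 4, 'u': 5}
info['w'] = info['x']+5 = 16 → {'t': 2, 'p': 9, 'x': 11, 'c': 4, 'u': 5, 'w': 16}
del 't' → {'p': 9, 'x': 11, 'c': 4, 'u': 5, 'w': 16}

{'p': 9, 'x': 11, 'c': 4, 'u': 5, 'w': 16}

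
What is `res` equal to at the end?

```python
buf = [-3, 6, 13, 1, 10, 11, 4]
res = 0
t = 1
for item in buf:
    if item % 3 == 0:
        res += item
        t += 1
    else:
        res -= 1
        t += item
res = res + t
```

40

item=-3: %3==0, res = 0+(-3) = -3; t=2
item=6: %3==0, res = (-3)+6 = 3; t=3
item=13: not %3==0, res = 3-1 = 2; t=16
item=1: not %3==0, res = 2-1 = 1; t=17
item=10: not %3==0, res = 1-1 = 0; t=27
item=11: not %3==0, res = 0-1 = -1; t=38
item=4: not %3==0, res = (-1)-1 = -2; t=42
res+t = (-2)+42 = 40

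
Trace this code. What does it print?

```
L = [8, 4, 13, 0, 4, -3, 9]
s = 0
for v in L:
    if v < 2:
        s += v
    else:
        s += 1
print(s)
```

2

v=8: not <2, s = 0+1 = 1
v=4: not <2, s = 1+1 = 2
v=13: not <2, s = 2+1 = 3
v=0: <2, s = 3+0 = 3
v=4: not <2, s = 3+1 = 4
v=-3: <2, s = 4+(-3) = 1
v=9: not <2, s = 1+1 = 2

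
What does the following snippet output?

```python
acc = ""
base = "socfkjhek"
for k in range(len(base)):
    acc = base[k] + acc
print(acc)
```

kehjkfcos

k=0: prepend 's' → 's'
k=1: prepend 'o' → 'os'
k=2: prepend 'c' → 'cos'
k=3: prepend 'f' → 'fcos'
k=4: prepend 'k' → 'kfcos'
k=5: prepend 'j' → 'jkfcos'
k=6: prepend 'h' → 'hjkfcos'
k=7: prepend 'e' → 'ehjkfcos'
k=8: prepend 'k' → 'kehjkfcos'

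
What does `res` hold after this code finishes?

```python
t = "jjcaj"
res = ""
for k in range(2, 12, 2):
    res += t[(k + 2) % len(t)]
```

'jjajc'

k=2: add t[4]='j' → 'j'
k=4: add t[1]='j' → 'jj'
k=6: add t[3]='a' → 'jja'
k=8: add t[0]='j' → 'jjaj'
k=10: add t[2]='c' → 'jjajc'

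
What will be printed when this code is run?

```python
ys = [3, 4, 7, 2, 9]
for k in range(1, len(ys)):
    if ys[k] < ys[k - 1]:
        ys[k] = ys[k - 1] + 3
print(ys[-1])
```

k=1: 4>=3, unchanged → [3, 4, 7, 2, 9]
k=2: 7>=4, unchanged → [3, 4, 7, 2, 9]
k=3: 2<7, ys[3] = 7+3 = 10 → [3, 4, 7, 10, 9]
k=4: 9<10, ys[4] = 10+3 = 13 → [3, 4, 7, 10, 13]

13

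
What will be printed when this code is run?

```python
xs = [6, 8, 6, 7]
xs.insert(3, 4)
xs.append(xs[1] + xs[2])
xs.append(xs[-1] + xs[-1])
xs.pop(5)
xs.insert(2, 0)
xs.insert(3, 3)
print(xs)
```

[6, 8, 0, 3, 6, 4, 7, 28]

insert 4 at 3 → [6, 8, 6, 4, 7]
append xs[1]+xs[2] = 8+6 = 14 → [6, 8, 6, 4, 7, 14]
append xs[-1]+xs[-1] = 14+14 = 28 → [6, 8, 6, 4, 7, 14, 28]
pop(5) removes 14 → [6, 8, 6, 4, 7, 28]
insert 0 at 2 → [6, 8, 0, 6, 4, 7, 28]
insert 3 at 3 → [6, 8, 0, 3, 6, 4, 7, 28]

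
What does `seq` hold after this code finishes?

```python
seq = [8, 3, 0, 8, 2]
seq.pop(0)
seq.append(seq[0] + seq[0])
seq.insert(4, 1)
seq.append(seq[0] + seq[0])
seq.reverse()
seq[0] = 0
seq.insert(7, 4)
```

pop(0) removes 8 → [3, 0, 8, 2]
append seq[0]+seq[0] = 3+3 = 6 → [3, 0, 8, 2, 6]
insert 1 at 4 → [3, 0, 8, 2, 1, 6]
append seq[0]+seq[0] = 3+3 = 6 → [3, 0, 8, 2, 1, 6, 6]
reverse → [6, 6, 1, 2, 8, 0, 3]
seq[0] = 0 → [0, 6, 1, 2, 8, 0, 3]
insert 4 at 7 → [0, 6, 1, 2, 8, 0, 3, 4]

[0, 6, 1, 2, 8, 0, 3, 4]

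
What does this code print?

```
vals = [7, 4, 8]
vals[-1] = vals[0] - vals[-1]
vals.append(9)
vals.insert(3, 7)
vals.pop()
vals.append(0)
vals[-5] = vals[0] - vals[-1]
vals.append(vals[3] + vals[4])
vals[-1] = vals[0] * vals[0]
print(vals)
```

vals[-1] = vals[0]-vals[-1] = 7-8 = -1 → [7, 4, -1]
append 9 → [7, 4, -1, 9]
insert 7 at 3 → [7, 4, -1, 7, 9]
pop() removes 9 → [7, 4, -1, 7]
append 0 → [7, 4, -1, 7, 0]
vals[-5] = vals[0]-vals[-1] = 7-0 = 7 → [7, 4, -1, 7, 0]
append vals[3]+vals[4] = 7+0 = 7 → [7, 4, -1, 7, 0, 7]
vals[-1] = vals[0]*vals[0] = 7*7 = 49 → [7, 4, -1, 7, 0, 49]

[7, 4, -1, 7, 0, 49]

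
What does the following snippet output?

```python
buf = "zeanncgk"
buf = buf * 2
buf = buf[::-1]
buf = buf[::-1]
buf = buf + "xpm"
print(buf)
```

zeanncgkzeanncgkxpm

repeat ×2 → 'zeanncgkzeanncgk'
reverse → 'kgcnnaezkgcnnaez'
reverse → 'zeanncgkzeanncgk'
+ 'xpm' → 'zeanncgkzeanncgkxpm'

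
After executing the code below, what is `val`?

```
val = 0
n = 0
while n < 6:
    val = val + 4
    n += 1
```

n=0: val = 0+4 = 4
n=1: val = 4+4 = 8
n=2: val = 8+4 = 12
n=3: val = 12+4 = 16
n=4: val = 16+4 = 20
n=5: val = 20+4 = 24

24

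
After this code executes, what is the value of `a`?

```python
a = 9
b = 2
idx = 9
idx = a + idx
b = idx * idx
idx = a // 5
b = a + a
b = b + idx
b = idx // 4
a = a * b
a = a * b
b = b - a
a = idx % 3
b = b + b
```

1

idx = 9+9 = 18
b = 18*18 = 324
idx = 9//5 = 1
b = 9+9 = 18
b = 18+1 = 19
b = 1//4 = 0
a = 9*0 = 0
a = 0*0 = 0
b = 0-0 = 0
a = 1%3 = 1
b = 0+0 = 0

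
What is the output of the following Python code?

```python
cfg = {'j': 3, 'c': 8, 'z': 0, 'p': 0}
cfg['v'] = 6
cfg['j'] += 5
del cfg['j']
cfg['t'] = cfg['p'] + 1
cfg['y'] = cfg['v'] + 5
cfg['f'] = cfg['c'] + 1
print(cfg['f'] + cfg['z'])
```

9

cfg['v'] = 6 → {'j': 3, 'c': 8, 'z': 0, 'p': 0, 'v': 6}
cfg['j'] = 3+5 = 8 → {'j': 8, 'c': 8, 'z': 0, 'p': 0, 'v': 6}
del 'j' → {'c': 8, 'z': 0, 'p': 0, 'v': 6}
cfg['t'] = cfg['p']+1 = 1 → {'c': 8, 'z': 0, 'p': 0, 'v': 6, 't': 1}
cfg['y'] = cfg['v']+5 = 11 → {'c': 8, 'z': 0, 'p': 0, 'v': 6, 't': 1, 'y': 11}
cfg['f'] = cfg['c']+1 = 9 → {'c': 8, 'z': 0, 'p': 0, 'v': 6, 't': 1, 'y': 11, 'f': 9}
cfg['f']+cfg['z'] = 9+0 = 9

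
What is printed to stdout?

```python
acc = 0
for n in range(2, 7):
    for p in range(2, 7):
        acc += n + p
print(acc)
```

200

n=2,p=2: acc = 0+4 = 4
n=2,p=3: acc = 4+5 = 9
n=2,p=4: acc = 9+6 = 15
n=2,p=5: acc = 15+7 = 22
n=2,p=6: acc = 22+8 = 30
n=3,p=2: acc = 30+5 = 35
n=3,p=3: acc = 35+6 = 41
n=3,p=4: acc = 41+7 = 48
n=3,p=5: acc = 48+8 = 56
n=3,p=6: acc = 56+9 = 65
n=4,p=2: acc = 65+6 = 71
n=4,p=3: acc = 71+7 = 78
n=4,p=4: acc = 78+8 = 86
n=4,p=5: acc = 86+9 = 95
n=4,p=6: acc = 95+10 = 105
n=5,p=2: acc = 105+7 = 112
n=5,p=3: acc = 112+8 = 120
n=5,p=4: acc = 120+9 = 129
n=5,p=5: acc = 129+10 = 139
n=5,p=6: acc = 139+11 = 150
n=6,p=2: acc = 150+8 = 158
n=6,p=3: acc = 158+9 = 167
n=6,p=4: acc = 167+10 = 177
n=6,p=5: acc = 177+11 = 188
n=6,p=6: acc = 188+12 = 200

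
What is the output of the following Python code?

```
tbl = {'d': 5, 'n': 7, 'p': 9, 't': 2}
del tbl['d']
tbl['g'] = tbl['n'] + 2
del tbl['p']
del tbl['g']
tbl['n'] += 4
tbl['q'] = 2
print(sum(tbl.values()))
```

del 'd' → {'n': 7, 'p': 9, 't': 2}
tbl['g'] = tbl['n']+2 = 9 → {'n': 7, 'p': 9, 't': 2, 'g': 9}
del 'p' → {'n': 7, 't': 2, 'g': 9}
del 'g' → {'n': 7, 't': 2}
tbl['n'] = 7+4 = 11 → {'n': 11, 't': 2}
tbl['q'] = 2 → {'n': 11, 't': 2, 'q': 2}
sum of values = 15

15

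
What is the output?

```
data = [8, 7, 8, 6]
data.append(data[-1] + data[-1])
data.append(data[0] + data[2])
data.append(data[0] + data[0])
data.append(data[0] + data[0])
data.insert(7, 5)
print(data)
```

[8, 7, 8, 6, 12, 16, 16, 5, 16]

append data[-1]+data[-1] = 6+6 = 12 → [8, 7, 8, 6, 12]
append data[0]+data[2] = 8+8 = 16 → [8, 7, 8, 6, 12, 16]
append data[0]+data[0] = 8+8 = 16 → [8, 7, 8, 6, 12, 16, 16]
append data[0]+data[0] = 8+8 = 16 → [8, 7, 8, 6, 12, 16, 16, 16]
insert 5 at 7 → [8, 7, 8, 6, 12, 16, 16, 5, 16]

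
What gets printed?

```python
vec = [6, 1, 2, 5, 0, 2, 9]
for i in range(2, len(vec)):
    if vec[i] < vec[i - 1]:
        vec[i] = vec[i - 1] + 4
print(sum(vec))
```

i=2: 2>=1, unchanged → [6, 1, 2, 5, 0, 2, 9]
i=3: 5>=2, unchanged → [6, 1, 2, 5, 0, 2, 9]
i=4: 0<5, vec[4] = 5+4 = 9 → [6, 1, 2, 5, 9, 2, 9]
i=5: 2<9, vec[5] = 9+4 = 13 → [6, 1, 2, 5, 9, 13, 9]
i=6: 9<13, vec[6] = 13+4 = 17 → [6, 1, 2, 5, 9, 13, 17]
sum = 53

53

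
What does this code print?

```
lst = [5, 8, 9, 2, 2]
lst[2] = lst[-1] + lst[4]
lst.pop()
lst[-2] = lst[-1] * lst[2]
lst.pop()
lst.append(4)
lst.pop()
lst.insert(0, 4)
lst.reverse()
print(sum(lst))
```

25

lst[2] = lst[-1]+lst[4] = 2+2 = 4 → [5, 8, 4, 2, 2]
pop() removes 2 → [5, 8, 4, 2]
lst[-2] = lst[-1]*lst[2] = 2*4 = 8 → [5, 8, 8, 2]
pop() removes 2 → [5, 8, 8]
append 4 → [5, 8, 8, 4]
pop() removes 4 → [5, 8, 8]
insert 4 at 0 → [4, 5, 8, 8]
reverse → [8, 8, 5, 4]
sum = 25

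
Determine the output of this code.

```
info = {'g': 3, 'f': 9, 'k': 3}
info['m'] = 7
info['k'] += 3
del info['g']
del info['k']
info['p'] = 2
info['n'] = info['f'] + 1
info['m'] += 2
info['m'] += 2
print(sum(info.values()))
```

info['m'] = 7 → {'g': 3, 'f': 9, 'k': 3, 'm': 7}
info['k'] = 3+3 = 6 → {'g': 3, 'f': 9, 'k': 6, 'm': 7}
del 'g' → {'f': 9, 'k': 6, 'm': 7}
del 'k' → {'f': 9, 'm': 7}
info['p'] = 2 → {'f': 9, 'm': 7, 'p': 2}
info['n'] = info['f']+1 = 10 → {'f': 9, 'm': 7, 'p': 2, 'n': 10}
info['m'] = 7+2 = 9 → {'f': 9, 'm': 9, 'p': 2, 'n': 10}
info['m'] = 9+2 = 11 → {'f': 9, 'm': 11, 'p': 2, 'n': 10}
sum of values = 32

32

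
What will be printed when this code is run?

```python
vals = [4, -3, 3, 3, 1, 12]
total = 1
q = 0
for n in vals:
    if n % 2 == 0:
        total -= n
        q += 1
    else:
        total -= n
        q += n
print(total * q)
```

n=4: even, total = 1-4 = -3; q=1
n=-3: not even, total = (-3)-(-3) = 0; q=-2
n=3: not even, total = 0-3 = -3; q=1
n=3: not even, total = (-3)-3 = -6; q=4
n=1: not even, total = (-6)-1 = -7; q=5
n=12: even, total = (-7)-12 = -19; q=6
total*q = (-19)*6 = -114

-114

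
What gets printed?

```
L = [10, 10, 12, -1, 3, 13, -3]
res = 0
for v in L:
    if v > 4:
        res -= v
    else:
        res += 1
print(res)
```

v=10: >4, res = 0-10 = -10
v=10: >4, res = (-10)-10 = -20
v=12: >4, res = (-20)-12 = -32
v=-1: not >4, res = (-32)+1 = -31
v=3: not >4, res = (-31)+1 = -30
v=13: >4, res = (-30)-13 = -43
v=-3: not >4, res = (-43)+1 = -42

-42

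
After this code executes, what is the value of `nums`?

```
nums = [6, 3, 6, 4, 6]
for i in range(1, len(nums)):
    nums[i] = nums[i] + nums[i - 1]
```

i=1: nums[1] = 3+6 = 9 → [6, 9, 6, 4, 6]
i=2: nums[2] = 6+9 = 15 → [6, 9, 15, 4, 6]
i=3: nums[3] = 4+15 = 19 → [6, 9, 15, 19, 6]
i=4: nums[4] = 6+19 = 25 → [6, 9, 15, 19, 25]

[6, 9, 15, 19, 25]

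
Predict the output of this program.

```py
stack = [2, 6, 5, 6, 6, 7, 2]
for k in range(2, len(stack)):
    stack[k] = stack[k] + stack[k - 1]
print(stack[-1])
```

k=2: stack[2] = 5+6 = 11 → [2, 6, 11, 6, 6, 7, 2]
k=3: stack[3] = 6+11 = 17 → [2, 6, 11, 17, 6, 7, 2]
k=4: stack[4] = 6+17 = 23 → [2, 6, 11, 17, 23, 7, 2]
k=5: stack[5] = 7+23 = 30 → [2, 6, 11, 17, 23, 30, 2]
k=6: stack[6] = 2+30 = 32 → [2, 6, 11, 17, 23, 30, 32]

32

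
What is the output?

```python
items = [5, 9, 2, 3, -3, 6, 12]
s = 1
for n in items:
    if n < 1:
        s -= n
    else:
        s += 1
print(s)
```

10

n=5: not <1, s = 1+1 = 2
n=9: not <1, s = 2+1 = 3
n=2: not <1, s = 3+1 = 4
n=3: not <1, s = 4+1 = 5
n=-3: <1, s = 5-(-3) = 8
n=6: not <1, s = 8+1 = 9
n=12: not <1, s = 9+1 = 10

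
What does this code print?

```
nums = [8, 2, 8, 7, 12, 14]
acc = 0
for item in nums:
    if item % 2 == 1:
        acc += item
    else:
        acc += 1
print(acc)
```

12

item=8: not odd, acc = 0+1 = 1
item=2: not odd, acc = 1+1 = 2
item=8: not odd, acc = 2+1 = 3
item=7: odd, acc = 3+7 = 10
item=12: not odd, acc = 10+1 = 11
item=14: not odd, acc = 11+1 = 12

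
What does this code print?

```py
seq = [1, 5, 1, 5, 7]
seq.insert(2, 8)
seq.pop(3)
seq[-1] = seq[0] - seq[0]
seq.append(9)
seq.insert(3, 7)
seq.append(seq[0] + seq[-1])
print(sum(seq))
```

insert 8 at 2 → [1, 5, 8, 1, 5, 7]
pop(3) removes 1 → [1, 5, 8, 5, 7]
seq[-1] = seq[0]-seq[0] = 1-1 = 0 → [1, 5, 8, 5, 0]
append 9 → [1, 5, 8, 5, 0, 9]
insert 7 at 3 → [1, 5, 8, 7, 5, 0, 9]
append seq[0]+seq[-1] = 1+9 = 10 → [1, 5, 8, 7, 5, 0, 9, 10]
sum = 45

45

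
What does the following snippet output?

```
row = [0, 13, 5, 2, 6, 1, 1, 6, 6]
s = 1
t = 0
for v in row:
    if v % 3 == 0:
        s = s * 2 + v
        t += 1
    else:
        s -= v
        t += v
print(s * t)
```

-2860

v=0: %3==0, s = 1*2+0 = 2; t=1
v=13: not %3==0, s = 2-13 = -11; t=14
v=5: not %3==0, s = (-11)-5 = -16; t=19
v=2: not %3==0, s = (-16)-2 = -18; t=21
v=6: %3==0, s = (-18)*2+6 = -30; t=22
v=1: not %3==0, s = (-30)-1 = -31; t=23
v=1: not %3==0, s = (-31)-1 = -32; t=24
v=6: %3==0, s = (-32)*2+6 = -58; t=25
v=6: %3==0, s = (-58)*2+6 = -110; t=26
s*t = (-110)*26 = -2860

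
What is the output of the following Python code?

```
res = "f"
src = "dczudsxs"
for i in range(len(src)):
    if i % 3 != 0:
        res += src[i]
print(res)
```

fczdss

i=0: skip
i=1: add 'c' → 'fc'
i=2: add 'z' → 'fcz'
i=3: skip
i=4: add 'd' → 'fczd'
i=5: add 's' → 'fczds'
i=6: skip
i=7: add 's' → 'fczdss'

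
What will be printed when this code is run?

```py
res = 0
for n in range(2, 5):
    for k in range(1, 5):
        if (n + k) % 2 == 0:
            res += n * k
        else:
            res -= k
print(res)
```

n=2,k=1: odd sum, res = 0-1 = -1
n=2,k=2: even sum, res = (-1)+4 = 3
n=2,k=3: odd sum, res = 3-3 = 0
n=2,k=4: even sum, res = 0+8 = 8
n=3,k=1: even sum, res = 8+3 = 11
n=3,k=2: odd sum, res = 11-2 = 9
n=3,k=3: even sum, res = 9+9 = 18
n=3,k=4: odd sum, res = 18-4 = 14
n=4,k=1: odd sum, res = 14-1 = 13
n=4,k=2: even sum, res = 13+8 = 21
n=4,k=3: odd sum, res = 21-3 = 18
n=4,k=4: even sum, res = 18+16 = 34

34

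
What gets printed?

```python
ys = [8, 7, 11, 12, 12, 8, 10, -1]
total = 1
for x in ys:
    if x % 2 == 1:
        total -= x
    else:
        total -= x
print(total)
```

-66

x=8: not odd, total = 1-8 = -7
x=7: odd, total = (-7)-7 = -14
x=11: odd, total = (-14)-11 = -25
x=12: not odd, total = (-25)-12 = -37
x=12: not odd, total = (-37)-12 = -49
x=8: not odd, total = (-49)-8 = -57
x=10: not odd, total = (-57)-10 = -67
x=-1: odd, total = (-67)-(-1) = -66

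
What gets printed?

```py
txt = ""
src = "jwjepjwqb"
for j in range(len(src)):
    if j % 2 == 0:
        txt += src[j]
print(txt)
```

j=0: add 'j' → 'j'
j=1: skip
j=2: add 'j' → 'jj'
j=3: skip
j=4: add 'p' → 'jjp'
j=5: skip
j=6: add 'w' → 'jjpw'
j=7: skip
j=8: add 'b' → 'jjpwb'

jjpwb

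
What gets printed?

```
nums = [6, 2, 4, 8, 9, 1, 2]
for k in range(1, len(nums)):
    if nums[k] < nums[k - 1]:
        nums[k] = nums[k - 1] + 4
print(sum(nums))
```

k=1: 2<6, nums[1] = 6+4 = 10 → [6, 10, 4, 8, 9, 1, 2]
k=2: 4<10, nums[2] = 10+4 = 14 → [6, 10, 14, 8, 9, 1, 2]
k=3: 8<14, nums[3] = 14+4 = 18 → [6, 10, 14, 18, 9, 1, 2]
k=4: 9<18, nums[4] = 18+4 = 22 → [6, 10, 14, 18, 22, 1, 2]
k=5: 1<22, nums[5] = 22+4 = 26 → [6, 10, 14, 18, 22, 26, 2]
k=6: 2<26, nums[6] = 26+4 = 30 → [6, 10, 14, 18, 22, 26, 30]
sum = 126

126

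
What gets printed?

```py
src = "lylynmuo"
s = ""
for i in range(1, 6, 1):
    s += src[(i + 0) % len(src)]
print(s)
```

i=1: add src[1]='y' → 'y'
i=2: add src[2]='l' → 'yl'
i=3: add src[3]='y' → 'yly'
i=4: add src[4]='n' → 'ylyn'
i=5: add src[5]='m' → 'ylynm'

ylynm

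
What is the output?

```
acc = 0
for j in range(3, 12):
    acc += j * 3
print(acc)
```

j=3: acc = 0+3*3 = 9
j=4: acc = 9+4*3 = 21
j=5: acc = 21+5*3 = 36
j=6: acc = 36+6*3 = 54
j=7: acc = 54+7*3 = 75
j=8: acc = 75+8*3 = 99
j=9: acc = 99+9*3 = 126
j=10: acc = 126+10*3 = 156
j=11: acc = 156+11*3 = 189

189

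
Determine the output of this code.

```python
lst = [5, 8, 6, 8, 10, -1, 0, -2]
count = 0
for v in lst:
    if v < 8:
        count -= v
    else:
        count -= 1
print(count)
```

v=5: <8, count = 0-5 = -5
v=8: not <8, count = (-5)-1 = -6
v=6: <8, count = (-6)-6 = -12
v=8: not <8, count = (-12)-1 = -13
v=10: not <8, count = (-13)-1 = -14
v=-1: <8, count = (-14)-(-1) = -13
v=0: <8, count = (-13)-0 = -13
v=-2: <8, count = (-13)-(-2) = -11

-11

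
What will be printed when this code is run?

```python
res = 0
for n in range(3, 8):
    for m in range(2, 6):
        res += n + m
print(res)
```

170

n=3,m=2: res = 0+5 = 5
n=3,m=3: res = 5+6 = 11
n=3,m=4: res = 11+7 = 18
n=3,m=5: res = 18+8 = 26
n=4,m=2: res = 26+6 = 32
n=4,m=3: res = 32+7 = 39
n=4,m=4: res = 39+8 = 47
n=4,m=5: res = 47+9 = 56
n=5,m=2: res = 56+7 = 63
n=5,m=3: res = 63+8 = 71
n=5,m=4: res = 71+9 = 80
n=5,m=5: res = 80+10 = 90
n=6,m=2: res = 90+8 = 98
n=6,m=3: res = 98+9 = 107
n=6,m=4: res = 107+10 = 117
n=6,m=5: res = 117+11 = 128
n=7,m=2: res = 128+9 = 137
n=7,m=3: res = 137+10 = 147
n=7,m=4: res = 147+11 = 158
n=7,m=5: res = 158+12 = 170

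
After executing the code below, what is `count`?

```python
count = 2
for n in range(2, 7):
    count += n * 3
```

n=2: count = 2+2*3 = 8
n=3: count = 8+3*3 = 17
n=4: count = 17+4*3 = 29
n=5: count = 29+5*3 = 44
n=6: count = 44+6*3 = 62

62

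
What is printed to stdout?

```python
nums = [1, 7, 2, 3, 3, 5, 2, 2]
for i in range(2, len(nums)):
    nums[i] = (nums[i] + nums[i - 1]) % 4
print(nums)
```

[1, 7, 1, 0, 3, 0, 2, 0]

i=2: nums[2] = (2+7)%4 = 1 → [1, 7, 1, 3, 3, 5, 2, 2]
i=3: nums[3] = (3+1)%4 = 0 → [1, 7, 1, 0, 3, 5, 2, 2]
i=4: nums[4] = (3+0)%4 = 3 → [1, 7, 1, 0, 3, 5, 2, 2]
i=5: nums[5] = (5+3)%4 = 0 → [1, 7, 1, 0, 3, 0, 2, 2]
i=6: nums[6] = (2+0)%4 = 2 → [1, 7, 1, 0, 3, 0, 2, 2]
i=7: nums[7] = (2+2)%4 = 0 → [1, 7, 1, 0, 3, 0, 2, 0]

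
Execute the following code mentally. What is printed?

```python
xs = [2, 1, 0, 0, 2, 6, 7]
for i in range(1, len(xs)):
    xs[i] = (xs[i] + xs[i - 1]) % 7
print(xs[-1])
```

i=1: xs[1] = (1+2)%7 = 3 → [2, 3, 0, 0, 2, 6, 7]
i=2: xs[2] = (0+3)%7 = 3 → [2, 3, 3, 0, 2, 6, 7]
i=3: xs[3] = (0+3)%7 = 3 → [2, 3, 3, 3, 2, 6, 7]
i=4: xs[4] = (2+3)%7 = 5 → [2, 3, 3, 3, 5, 6, 7]
i=5: xs[5] = (6+5)%7 = 4 → [2, 3, 3, 3, 5, 4, 7]
i=6: xs[6] = (7+4)%7 = 4 → [2, 3, 3, 3, 5, 4, 4]

4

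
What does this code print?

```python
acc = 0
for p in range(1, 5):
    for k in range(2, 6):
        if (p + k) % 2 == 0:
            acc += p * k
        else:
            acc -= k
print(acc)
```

p=1,k=2: odd sum, acc = 0-2 = -2
p=1,k=3: even sum, acc = (-2)+3 = 1
p=1,k=4: odd sum, acc = 1-4 = -3
p=1,k=5: even sum, acc = (-3)+5 = 2
p=2,k=2: even sum, acc = 2+4 = 6
p=2,k=3: odd sum, acc = 6-3 = 3
p=2,k=4: even sum, acc = 3+8 = 11
p=2,k=5: odd sum, acc = 11-5 = 6
p=3,k=2: odd sum, acc = 6-2 = 4
p=3,k=3: even sum, acc = 4+9 = 13
p=3,k=4: odd sum, acc = 13-4 = 9
p=3,k=5: even sum, acc = 9+15 = 24
p=4,k=2: even sum, acc = 24+8 = 32
p=4,k=3: odd sum, acc = 32-3 = 29
p=4,k=4: even sum, acc = 29+16 = 45
p=4,k=5: odd sum, acc = 45-5 = 40

40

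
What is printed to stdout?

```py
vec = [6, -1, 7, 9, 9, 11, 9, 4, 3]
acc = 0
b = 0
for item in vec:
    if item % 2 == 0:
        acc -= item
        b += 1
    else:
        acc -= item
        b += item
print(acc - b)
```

-106

item=6: even, acc = 0-6 = -6; b=1
item=-1: not even, acc = (-6)-(-1) = -5; b=0
item=7: not even, acc = (-5)-7 = -12; b=7
item=9: not even, acc = (-12)-9 = -21; b=16
item=9: not even, acc = (-21)-9 = -30; b=25
item=11: not even, acc = (-30)-11 = -41; b=36
item=9: not even, acc = (-41)-9 = -50; b=45
item=4: even, acc = (-50)-4 = -54; b=46
item=3: not even, acc = (-54)-3 = -57; b=49
acc-b = (-57)-49 = -106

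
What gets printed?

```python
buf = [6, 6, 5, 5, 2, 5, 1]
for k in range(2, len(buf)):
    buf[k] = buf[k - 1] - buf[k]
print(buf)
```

k=2: buf[2] = 6-5 = 1 → [6, 6, 1, 5, 2, 5, 1]
k=3: buf[3] = 1-5 = -4 → [6, 6, 1, -4, 2, 5, 1]
k=4: buf[4] = (-4)-2 = -6 → [6, 6, 1, -4, -6, 5, 1]
k=5: buf[5] = (-6)-5 = -11 → [6, 6, 1, -4, -6, -11, 1]
k=6: buf[6] = (-11)-1 = -12 → [6, 6, 1, -4, -6, -11, -12]

[6, 6, 1, -4, -6, -11, -12]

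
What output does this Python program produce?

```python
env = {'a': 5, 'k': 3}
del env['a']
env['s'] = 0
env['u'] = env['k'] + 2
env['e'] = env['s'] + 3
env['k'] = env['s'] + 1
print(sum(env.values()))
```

del 'a' → {'k': 3}
env['s'] = 0 → {'k': 3, 's': 0}
env['u'] = env['k']+2 = 5 → {'k': 3, 's': 0, 'u': 5}
env['e'] = env['s']+3 = 3 → {'k': 3, 's': 0, 'u': 5, 'e': 3}
env['k'] = env['s']+1 = 1 → {'k': 1, 's': 0, 'u': 5, 'e': 3}
sum of values = 9

9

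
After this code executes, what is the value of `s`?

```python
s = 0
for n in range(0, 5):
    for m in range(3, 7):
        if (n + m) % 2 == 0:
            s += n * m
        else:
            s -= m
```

48

n=0,m=3: odd sum, s = 0-3 = -3
n=0,m=4: even sum, s = (-3)+0 = -3
n=0,m=5: odd sum, s = (-3)-5 = -8
n=0,m=6: even sum, s = (-8)+0 = -8
n=1,m=3: even sum, s = (-8)+3 = -5
n=1,m=4: odd sum, s = (-5)-4 = -9
n=1,m=5: even sum, s = (-9)+5 = -4
n=1,m=6: odd sum, s = (-4)-6 = -10
n=2,m=3: odd sum, s = (-10)-3 = -13
n=2,m=4: even sum, s = (-13)+8 = -5
n=2,m=5: odd sum, s = (-5)-5 = -10
n=2,m=6: even sum, s = (-10)+12 = 2
n=3,m=3: even sum, s = 2+9 = 11
n=3,m=4: odd sum, s = 11-4 = 7
n=3,m=5: even sum, s = 7+15 = 22
n=3,m=6: odd sum, s = 22-6 = 16
n=4,m=3: odd sum, s = 16-3 = 13
n=4,m=4: even sum, s = 13+16 = 29
n=4,m=5: odd sum, s = 29-5 = 24
n=4,m=6: even sum, s = 24+24 = 48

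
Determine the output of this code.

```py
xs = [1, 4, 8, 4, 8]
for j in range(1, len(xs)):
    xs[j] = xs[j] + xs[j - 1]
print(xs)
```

[1, 5, 13, 17, 25]

j=1: xs[1] = 4+1 = 5 → [1, 5, 8, 4, 8]
j=2: xs[2] = 8+5 = 13 → [1, 5, 13, 4, 8]
j=3: xs[3] = 4+13 = 17 → [1, 5, 13, 17, 8]
j=4: xs[4] = 8+17 = 25 → [1, 5, 13, 17, 25]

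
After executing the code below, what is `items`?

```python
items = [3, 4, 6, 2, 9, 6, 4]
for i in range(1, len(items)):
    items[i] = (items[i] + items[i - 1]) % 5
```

i=1: items[1] = (4+3)%5 = 2 → [3, 2, 6, 2, 9, 6, 4]
i=2: items[2] = (6+2)%5 = 3 → [3, 2, 3, 2, 9, 6, 4]
i=3: items[3] = (2+3)%5 = 0 → [3, 2, 3, 0, 9, 6, 4]
i=4: items[4] = (9+0)%5 = 4 → [3, 2, 3, 0, 4, 6, 4]
i=5: items[5] = (6+4)%5 = 0 → [3, 2, 3, 0, 4, 0, 4]
i=6: items[6] = (4+0)%5 = 4 → [3, 2, 3, 0, 4, 0, 4]

[3, 2, 3, 0, 4, 0, 4]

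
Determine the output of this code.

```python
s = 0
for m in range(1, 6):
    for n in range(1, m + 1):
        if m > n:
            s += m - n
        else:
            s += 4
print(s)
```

40

m=1,n=1: not 1>1, s = 0+4 = 4
m=2,n=1: 2>1, s = 4+1 = 5
m=2,n=2: not 2>2, s = 5+4 = 9
m=3,n=1: 3>1, s = 9+2 = 11
m=3,n=2: 3>2, s = 11+1 = 12
m=3,n=3: not 3>3, s = 12+4 = 16
m=4,n=1: 4>1, s = 16+3 = 19
m=4,n=2: 4>2, s = 19+2 = 21
m=4,n=3: 4>3, s = 21+1 = 22
m=4,n=4: not 4>4, s = 22+4 = 26
m=5,n=1: 5>1, s = 26+4 = 30
m=5,n=2: 5>2, s = 30+3 = 33
m=5,n=3: 5>3, s = 33+2 = 35
m=5,n=4: 5>4, s = 35+1 = 36
m=5,n=5: not 5>5, s = 36+4 = 40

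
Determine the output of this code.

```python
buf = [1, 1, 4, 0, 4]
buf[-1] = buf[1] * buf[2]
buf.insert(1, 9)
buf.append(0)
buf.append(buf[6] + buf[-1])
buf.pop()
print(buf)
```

buf[-1] = buf[1]*buf[2] = 1*4 = 4 → [1, 1, 4, 0, 4]
insert 9 at 1 → [1, 9, 1, 4, 0, 4]
append 0 → [1, 9, 1, 4, 0, 4, 0]
append buf[6]+buf[-1] = 0+0 = 0 → [1, 9, 1, 4, 0, 4, 0, 0]
pop() removes 0 → [1, 9, 1, 4, 0, 4, 0]

[1, 9, 1, 4, 0, 4, 0]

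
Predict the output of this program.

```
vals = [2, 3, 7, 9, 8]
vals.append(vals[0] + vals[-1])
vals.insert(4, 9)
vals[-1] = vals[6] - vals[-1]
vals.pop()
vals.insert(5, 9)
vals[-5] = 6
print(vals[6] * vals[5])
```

append vals[0]+vals[-1] = 2+8 = 10 → [2, 3, 7, 9, 8, 10]
insert 9 at 4 → [2, 3, 7, 9, 9, 8, 10]
vals[-1] = vals[6]-vals[-1] = 10-10 = 0 → [2, 3, 7, 9, 9, 8, 0]
pop() removes 0 → [2, 3, 7, 9, 9, 8]
insert 9 at 5 → [2, 3, 7, 9, 9, 9, 8]
vals[-5] = 6 → [2, 3, 6, 9, 9, 9, 8]
vals[6]*vals[5] = 8*9 = 72

72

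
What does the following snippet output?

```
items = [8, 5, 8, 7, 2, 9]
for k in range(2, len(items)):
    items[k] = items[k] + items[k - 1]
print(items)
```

k=2: items[2] = 8+5 = 13 → [8, 5, 13, 7, 2, 9]
k=3: items[3] = 7+13 = 20 → [8, 5, 13, 20, 2, 9]
k=4: items[4] = 2+20 = 22 → [8, 5, 13, 20, 22, 9]
k=5: items[5] = 9+22 = 31 → [8, 5, 13, 20, 22, 31]

[8, 5, 13, 20, 22, 31]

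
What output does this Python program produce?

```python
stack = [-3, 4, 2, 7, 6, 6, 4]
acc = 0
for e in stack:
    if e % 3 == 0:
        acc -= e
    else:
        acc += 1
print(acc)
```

-5

e=-3: %3==0, acc = 0-(-3) = 3
e=4: not %3==0, acc = 3+1 = 4
e=2: not %3==0, acc = 4+1 = 5
e=7: not %3==0, acc = 5+1 = 6
e=6: %3==0, acc = 6-6 = 0
e=6: %3==0, acc = 0-6 = -6
e=4: not %3==0, acc = (-6)+1 = -5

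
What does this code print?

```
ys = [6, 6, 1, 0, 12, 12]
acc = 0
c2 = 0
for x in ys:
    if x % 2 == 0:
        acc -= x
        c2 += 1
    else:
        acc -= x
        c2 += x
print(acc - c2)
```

x=6: even, acc = 0-6 = -6; c2=1
x=6: even, acc = (-6)-6 = -12; c2=2
x=1: not even, acc = (-12)-1 = -13; c2=3
x=0: even, acc = (-13)-0 = -13; c2=4
x=12: even, acc = (-13)-12 = -25; c2=5
x=12: even, acc = (-25)-12 = -37; c2=6
acc-c2 = (-37)-6 = -43

-43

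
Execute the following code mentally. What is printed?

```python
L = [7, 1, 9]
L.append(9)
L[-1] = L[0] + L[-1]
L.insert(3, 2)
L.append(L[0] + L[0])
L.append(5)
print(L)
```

[7, 1, 9, 2, 16, 14, 5]

append 9 → [7, 1, 9, 9]
L[-1] = L[0]+L[-1] = 7+9 = 16 → [7, 1, 9, 16]
insert 2 at 3 → [7, 1, 9, 2, 16]
append L[0]+L[0] = 7+7 = 14 → [7, 1, 9, 2, 16, 14]
append 5 → [7, 1, 9, 2, 16, 14, 5]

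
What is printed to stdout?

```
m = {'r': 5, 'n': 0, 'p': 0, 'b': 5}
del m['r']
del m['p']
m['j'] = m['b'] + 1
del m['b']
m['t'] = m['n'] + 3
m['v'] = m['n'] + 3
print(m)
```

{'n': 0, 'j': 6, 't': 3, 'v': 3}

del 'r' → {'n': 0, 'p': 0, 'b': 5}
del 'p' → {'n': 0, 'b': 5}
m['j'] = m['b']+1 = 6 → {'n': 0, 'b': 5, 'j': 6}
del 'b' → {'n': 0, 'j': 6}
m['t'] = m['n']+3 = 3 → {'n': 0, 'j': 6, 't': 3}
m['v'] = m['n']+3 = 3 → {'n': 0, 'j': 6, 't': 3, 'v': 3}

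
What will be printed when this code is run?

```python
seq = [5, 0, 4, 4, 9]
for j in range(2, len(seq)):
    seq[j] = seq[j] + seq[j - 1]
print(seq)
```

j=2: seq[2] = 4+0 = 4 → [5, 0, 4, 4, 9]
j=3: seq[3] = 4+4 = 8 → [5, 0, 4, 8, 9]
j=4: seq[4] = 9+8 = 17 → [5, 0, 4, 8, 17]

[5, 0, 4, 8, 17]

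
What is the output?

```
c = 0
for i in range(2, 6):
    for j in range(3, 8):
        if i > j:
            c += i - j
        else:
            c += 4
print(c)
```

72

i=2,j=3: not 2>3, c = 0+4 = 4
i=2,j=4: not 2>4, c = 4+4 = 8
i=2,j=5: not 2>5, c = 8+4 = 12
i=2,j=6: not 2>6, c = 12+4 = 16
i=2,j=7: not 2>7, c = 16+4 = 20
i=3,j=3: not 3>3, c = 20+4 = 24
i=3,j=4: not 3>4, c = 24+4 = 28
i=3,j=5: not 3>5, c = 28+4 = 32
i=3,j=6: not 3>6, c = 32+4 = 36
i=3,j=7: not 3>7, c = 36+4 = 40
i=4,j=3: 4>3, c = 40+1 = 41
i=4,j=4: not 4>4, c = 41+4 = 45
i=4,j=5: not 4>5, c = 45+4 = 49
i=4,j=6: not 4>6, c = 49+4 = 53
i=4,j=7: not 4>7, c = 53+4 = 57
i=5,j=3: 5>3, c = 57+2 = 59
i=5,j=4: 5>4, c = 59+1 = 60
i=5,j=5: not 5>5, c = 60+4 = 64
i=5,j=6: not 5>6, c = 64+4 = 68
i=5,j=7: not 5>7, c = 68+4 = 72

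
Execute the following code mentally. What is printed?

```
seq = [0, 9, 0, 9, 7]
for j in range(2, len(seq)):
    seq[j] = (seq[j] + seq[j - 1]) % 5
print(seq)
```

j=2: seq[2] = (0+9)%5 = 4 → [0, 9, 4, 9, 7]
j=3: seq[3] = (9+4)%5 = 3 → [0, 9, 4, 3, 7]
j=4: seq[4] = (7+3)%5 = 0 → [0, 9, 4, 3, 0]

[0, 9, 4, 3, 0]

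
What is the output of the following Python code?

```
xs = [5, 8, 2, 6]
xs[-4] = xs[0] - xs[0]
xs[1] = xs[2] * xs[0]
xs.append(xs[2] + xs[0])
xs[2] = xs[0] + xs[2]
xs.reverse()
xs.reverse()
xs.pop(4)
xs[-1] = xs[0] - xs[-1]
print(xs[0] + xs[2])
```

2

xs[-4] = xs[0]-xs[0] = 5-5 = 0 → [0, 8, 2, 6]
xs[1] = xs[2]*xs[0] = 2*0 = 0 → [0, 0, 2, 6]
append xs[2]+xs[0] = 2+0 = 2 → [0, 0, 2, 6, 2]
xs[2] = xs[0]+xs[2] = 0+2 = 2 → [0, 0, 2, 6, 2]
reverse → [2, 6, 2, 0, 0]
reverse → [0, 0, 2, 6, 2]
pop(4) removes 2 → [0, 0, 2, 6]
xs[-1] = xs[0]-xs[-1] = 0-6 = -6 → [0, 0, 2, -6]
xs[0]+xs[2] = 0+2 = 2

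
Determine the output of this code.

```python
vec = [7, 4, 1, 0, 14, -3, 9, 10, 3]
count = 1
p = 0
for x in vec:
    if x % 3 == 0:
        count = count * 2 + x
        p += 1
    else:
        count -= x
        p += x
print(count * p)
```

x=7: not %3==0, count = 1-7 = -6; p=7
x=4: not %3==0, count = (-6)-4 = -10; p=11
x=1: not %3==0, count = (-10)-1 = -11; p=12
x=0: %3==0, count = (-11)*2+0 = -22; p=13
x=14: not %3==0, count = (-22)-14 = -36; p=27
x=-3: %3==0, count = (-36)*2+(-3) = -75; p=28
x=9: %3==0, count = (-75)*2+9 = -141; p=29
x=10: not %3==0, count = (-141)-10 = -151; p=39
x=3: %3==0, count = (-151)*2+3 = -299; p=40
count*p = (-299)*40 = -11960

-11960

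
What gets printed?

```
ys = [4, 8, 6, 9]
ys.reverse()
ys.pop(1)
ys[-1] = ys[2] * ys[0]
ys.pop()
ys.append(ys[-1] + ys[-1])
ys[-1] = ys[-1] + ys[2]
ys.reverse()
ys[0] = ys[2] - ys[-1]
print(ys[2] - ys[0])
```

9

reverse → [9, 6, 8, 4]
pop(1) removes 6 → [9, 8, 4]
ys[-1] = ys[2]*ys[0] = 4*9 = 36 → [9, 8, 36]
pop() removes 36 → [9, 8]
append ys[-1]+ys[-1] = 8+8 = 16 → [9, 8, 16]
ys[-1] = ys[-1]+ys[2] = 16+16 = 32 → [9, 8, 32]
reverse → [32, 8, 9]
ys[0] = ys[2]-ys[-1] = 9-9 = 0 → [0, 8, 9]
ys[2]-ys[0] = 9-0 = 9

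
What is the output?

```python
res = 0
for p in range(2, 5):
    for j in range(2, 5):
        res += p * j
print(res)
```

p=2,j=2: res = 0+4 = 4
p=2,j=3: res = 4+6 = 10
p=2,j=4: res = 10+8 = 18
p=3,j=2: res = 18+6 = 24
p=3,j=3: res = 24+9 = 33
p=3,j=4: res = 33+12 = 45
p=4,j=2: res = 45+8 = 53
p=4,j=3: res = 53+12 = 65
p=4,j=4: res = 65+16 = 81

81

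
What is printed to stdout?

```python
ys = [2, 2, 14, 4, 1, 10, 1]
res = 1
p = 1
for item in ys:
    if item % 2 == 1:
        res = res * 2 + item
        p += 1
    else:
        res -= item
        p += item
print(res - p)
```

-136

item=2: not odd, res = 1-2 = -1; p=3
item=2: not odd, res = (-1)-2 = -3; p=5
item=14: not odd, res = (-3)-14 = -17; p=19
item=4: not odd, res = (-17)-4 = -21; p=23
item=1: odd, res = (-21)*2+1 = -41; p=24
item=10: not odd, res = (-41)-10 = -51; p=34
item=1: odd, res = (-51)*2+1 = -101; p=35
res-p = (-101)-35 = -136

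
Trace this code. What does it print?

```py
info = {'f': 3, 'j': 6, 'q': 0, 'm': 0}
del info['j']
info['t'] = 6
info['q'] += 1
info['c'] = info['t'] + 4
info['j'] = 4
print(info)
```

{'f': 3, 'q': 1, 'm': 0, 't': 6, 'c': 10, 'j': 4}

del 'j' → {'f': 3, 'q': 0, 'm': 0}
info['t'] = 6 → {'f': 3, 'q': 0, 'm': 0, 't': 6}
info['q'] = 0+1 = 1 → {'f': 3, 'q': 1, 'm': 0, 't': 6}
info['c'] = info['t']+4 = 10 → {'f': 3, 'q': 1, 'm': 0, 't': 6, 'c': 10}
info['j'] = 4 → {'f': 3, 'q': 1, 'm': 0, 't': 6, 'c': 10, 'j': 4}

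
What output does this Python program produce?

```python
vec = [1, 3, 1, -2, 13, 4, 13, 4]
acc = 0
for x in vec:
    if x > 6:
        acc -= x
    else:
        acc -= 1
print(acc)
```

x=1: not >6, acc = 0-1 = -1
x=3: not >6, acc = (-1)-1 = -2
x=1: not >6, acc = (-2)-1 = -3
x=-2: not >6, acc = (-3)-1 = -4
x=13: >6, acc = (-4)-13 = -17
x=4: not >6, acc = (-17)-1 = -18
x=13: >6, acc = (-18)-13 = -31
x=4: not >6, acc = (-31)-1 = -32

-32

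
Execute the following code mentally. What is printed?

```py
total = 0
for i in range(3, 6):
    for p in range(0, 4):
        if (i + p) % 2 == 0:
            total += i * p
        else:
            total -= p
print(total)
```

32

i=3,p=0: odd sum, total = 0-0 = 0
i=3,p=1: even sum, total = 0+3 = 3
i=3,p=2: odd sum, total = 3-2 = 1
i=3,p=3: even sum, total = 1+9 = 10
i=4,p=0: even sum, total = 10+0 = 10
i=4,p=1: odd sum, total = 10-1 = 9
i=4,p=2: even sum, total = 9+8 = 17
i=4,p=3: odd sum, total = 17-3 = 14
i=5,p=0: odd sum, total = 14-0 = 14
i=5,p=1: even sum, total = 14+5 = 19
i=5,p=2: odd sum, total = 19-2 = 17
i=5,p=3: even sum, total = 17+15 = 32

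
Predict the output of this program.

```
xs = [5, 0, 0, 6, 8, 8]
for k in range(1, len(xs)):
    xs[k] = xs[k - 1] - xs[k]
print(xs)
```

[5, 5, 5, -1, -9, -17]

k=1: xs[1] = 5-0 = 5 → [5, 5, 0, 6, 8, 8]
k=2: xs[2] = 5-0 = 5 → [5, 5, 5, 6, 8, 8]
k=3: xs[3] = 5-6 = -1 → [5, 5, 5, -1, 8, 8]
k=4: xs[4] = (-1)-8 = -9 → [5, 5, 5, -1, -9, 8]
k=5: xs[5] = (-9)-8 = -17 → [5, 5, 5, -1, -9, -17]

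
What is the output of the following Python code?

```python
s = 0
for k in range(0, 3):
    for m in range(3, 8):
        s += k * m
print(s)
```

k=0,m=3: s = 0+0 = 0
k=0,m=4: s = 0+0 = 0
k=0,m=5: s = 0+0 = 0
k=0,m=6: s = 0+0 = 0
k=0,m=7: s = 0+0 = 0
k=1,m=3: s = 0+3 = 3
k=1,m=4: s = 3+4 = 7
k=1,m=5: s = 7+5 = 12
k=1,m=6: s = 12+6 = 18
k=1,m=7: s = 18+7 = 25
k=2,m=3: s = 25+6 = 31
k=2,m=4: s = 31+8 = 39
k=2,m=5: s = 39+10 = 49
k=2,m=6: s = 49+12 = 61
k=2,m=7: s = 61+14 = 75

75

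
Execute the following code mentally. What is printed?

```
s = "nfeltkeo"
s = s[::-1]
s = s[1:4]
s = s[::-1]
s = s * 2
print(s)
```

reverse → 'oektlefn'
slice [1:4] → 'ekt'
reverse → 'tke'
repeat ×2 → 'tketke'

tketke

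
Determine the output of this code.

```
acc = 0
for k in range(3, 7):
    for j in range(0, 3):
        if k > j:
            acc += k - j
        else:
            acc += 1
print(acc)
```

42

k=3,j=0: 3>0, acc = 0+3 = 3
k=3,j=1: 3>1, acc = 3+2 = 5
k=3,j=2: 3>2, acc = 5+1 = 6
k=4,j=0: 4>0, acc = 6+4 = 10
k=4,j=1: 4>1, acc = 10+3 = 13
k=4,j=2: 4>2, acc = 13+2 = 15
k=5,j=0: 5>0, acc = 15+5 = 20
k=5,j=1: 5>1, acc = 20+4 = 24
k=5,j=2: 5>2, acc = 24+3 = 27
k=6,j=0: 6>0, acc = 27+6 = 33
k=6,j=1: 6>1, acc = 33+5 = 38
k=6,j=2: 6>2, acc = 38+4 = 42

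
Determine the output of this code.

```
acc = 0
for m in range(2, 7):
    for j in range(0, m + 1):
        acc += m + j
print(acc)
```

m=2,j=0: acc = 0+2 = 2
m=2,j=1: acc = 2+3 = 5
m=2,j=2: acc = 5+4 = 9
m=3,j=0: acc = 9+3 = 12
m=3,j=1: acc = 12+4 = 16
m=3,j=2: acc = 16+5 = 21
m=3,j=3: acc = 21+6 = 27
m=4,j=0: acc = 27+4 = 31
m=4,j=1: acc = 31+5 = 36
m=4,j=2: acc = 36+6 = 42
m=4,j=3: acc = 42+7 = 49
m=4,j=4: acc = 49+8 = 57
m=5,j=0: acc = 57+5 = 62
m=5,j=1: acc = 62+6 = 68
m=5,j=2: acc = 68+7 = 75
m=5,j=3: acc = 75+8 = 83
m=5,j=4: acc = 83+9 = 92
m=5,j=5: acc = 92+10 = 102
m=6,j=0: acc = 102+6 = 108
m=6,j=1: acc = 108+7 = 115
m=6,j=2: acc = 115+8 = 123
m=6,j=3: acc = 123+9 = 132
m=6,j=4: acc = 132+10 = 142
m=6,j=5: acc = 142+11 = 153
m=6,j=6: acc = 153+12 = 165

165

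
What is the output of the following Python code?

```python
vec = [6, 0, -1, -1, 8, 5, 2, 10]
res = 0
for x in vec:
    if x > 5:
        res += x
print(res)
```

24

x=6: >5, res = 0+6 = 6
x=0: not >5
x=-1: not >5
x=-1: not >5
x=8: >5, res = 6+8 = 14
x=5: not >5
x=2: not >5
x=10: >5, res = 14+10 = 24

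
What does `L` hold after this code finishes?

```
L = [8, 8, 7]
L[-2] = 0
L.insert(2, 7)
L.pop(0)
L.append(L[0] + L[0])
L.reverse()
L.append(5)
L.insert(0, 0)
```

L[-2] = 0 → [8, 0, 7]
insert 7 at 2 → [8, 0, 7, 7]
pop(0) removes 8 → [0, 7, 7]
append L[0]+L[0] = 0+0 = 0 → [0, 7, 7, 0]
reverse → [0, 7, 7, 0]
append 5 → [0, 7, 7, 0, 5]
insert 0 at 0 → [0, 0, 7, 7, 0, 5]

[0, 0, 7, 7, 0, 5]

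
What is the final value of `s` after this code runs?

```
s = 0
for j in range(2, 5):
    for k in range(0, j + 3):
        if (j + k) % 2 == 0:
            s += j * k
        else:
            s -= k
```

68

j=2,k=0: even sum, s = 0+0 = 0
j=2,k=1: odd sum, s = 0-1 = -1
j=2,k=2: even sum, s = (-1)+4 = 3
j=2,k=3: odd sum, s = 3-3 = 0
j=2,k=4: even sum, s = 0+8 = 8
j=3,k=0: odd sum, s = 8-0 = 8
j=3,k=1: even sum, s = 8+3 = 11
j=3,k=2: odd sum, s = 11-2 = 9
j=3,k=3: even sum, s = 9+9 = 18
j=3,k=4: odd sum, s = 18-4 = 14
j=3,k=5: even sum, s = 14+15 = 29
j=4,k=0: even sum, s = 29+0 = 29
j=4,k=1: odd sum, s = 29-1 = 28
j=4,k=2: even sum, s = 28+8 = 36
j=4,k=3: odd sum, s = 36-3 = 33
j=4,k=4: even sum, s = 33+16 = 49
j=4,k=5: odd sum, s = 49-5 = 44
j=4,k=6: even sum, s = 44+24 = 68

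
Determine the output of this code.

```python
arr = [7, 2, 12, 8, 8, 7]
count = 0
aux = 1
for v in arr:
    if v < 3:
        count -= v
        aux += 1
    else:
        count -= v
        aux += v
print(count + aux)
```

0

v=7: not <3, count = 0-7 = -7; aux=8
v=2: <3, count = (-7)-2 = -9; aux=9
v=12: not <3, count = (-9)-12 = -21; aux=21
v=8: not <3, count = (-21)-8 = -29; aux=29
v=8: not <3, count = (-29)-8 = -37; aux=37
v=7: not <3, count = (-37)-7 = -44; aux=44
count+aux = (-44)+44 = 0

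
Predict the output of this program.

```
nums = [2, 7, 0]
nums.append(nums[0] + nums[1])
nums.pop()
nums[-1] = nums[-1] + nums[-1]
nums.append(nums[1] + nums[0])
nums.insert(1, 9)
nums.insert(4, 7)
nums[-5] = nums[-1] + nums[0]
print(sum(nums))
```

36

append nums[0]+nums[1] = 2+7 = 9 → [2, 7, 0, 9]
pop() removes 9 → [2, 7, 0]
nums[-1] = nums[-1]+nums[-1] = 0+0 = 0 → [2, 7, 0]
append nums[1]+nums[0] = 7+2 = 9 → [2, 7, 0, 9]
insert 9 at 1 → [2, 9, 7, 0, 9]
insert 7 at 4 → [2, 9, 7, 0, 7, 9]
nums[-5] = nums[-1]+nums[0] = 9+2 = 11 → [2, 11, 7, 0, 7, 9]
sum = 36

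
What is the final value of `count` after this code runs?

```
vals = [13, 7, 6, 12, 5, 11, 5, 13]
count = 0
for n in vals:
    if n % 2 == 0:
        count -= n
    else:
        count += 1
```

-12

n=13: not even, count = 0+1 = 1
n=7: not even, count = 1+1 = 2
n=6: even, count = 2-6 = -4
n=12: even, count = (-4)-12 = -16
n=5: not even, count = (-16)+1 = -15
n=11: not even, count = (-15)+1 = -14
n=5: not even, count = (-14)+1 = -13
n=13: not even, count = (-13)+1 = -12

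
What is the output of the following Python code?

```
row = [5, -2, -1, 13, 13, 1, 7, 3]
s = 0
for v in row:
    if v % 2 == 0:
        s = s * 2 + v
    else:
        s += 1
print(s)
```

6

v=5: not even, s = 0+1 = 1
v=-2: even, s = 1*2+(-2) = 0
v=-1: not even, s = 0+1 = 1
v=13: not even, s = 1+1 = 2
v=13: not even, s = 2+1 = 3
v=1: not even, s = 3+1 = 4
v=7: not even, s = 4+1 = 5
v=3: not even, s = 5+1 = 6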